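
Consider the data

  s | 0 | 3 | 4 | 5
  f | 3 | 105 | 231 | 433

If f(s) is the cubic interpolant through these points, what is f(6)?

L_0(6) = (3)·(2)·(1)/[(-3)·(-4)·(-5)] = -1/10
L_1(6) = (6)·(2)·(1)/[(3)·(-1)·(-2)] = 2
L_2(6) = (6)·(3)·(1)/[(4)·(1)·(-1)] = -9/2
L_3(6) = (6)·(3)·(2)/[(5)·(2)·(1)] = 18/5
Sum: 3·(-1/10) + 105·(2) + 231·(-9/2) + 433·(18/5) = 729

729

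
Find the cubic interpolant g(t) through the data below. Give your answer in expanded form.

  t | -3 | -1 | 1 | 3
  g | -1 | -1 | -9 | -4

g(t) = (7/16)t^3 + (5/16)t^2 - (71/16)t - 85/16

L_0(t) = (t + 1)(t - 1)(t - 3) / [-48] = -(1/48)t^3 + (1/16)t^2 + (1/48)t - 1/16
L_1(t) = (t + 3)(t - 1)(t - 3) / [16] = (1/16)t^3 - (1/16)t^2 - (9/16)t + 9/16
L_2(t) = (t + 3)(t + 1)(t - 3) / [-16] = -(1/16)t^3 - (1/16)t^2 + (9/16)t + 9/16
L_3(t) = (t + 3)(t + 1)(t - 1) / [48] = (1/48)t^3 + (1/16)t^2 - (1/48)t - 1/16
g(t) = (-1)·L_0 + (-1)·L_1 + (-9)·L_2 + (-4)·L_3
  (-1)·L_0(t) = (1/48)t^3 - (1/16)t^2 - (1/48)t + 1/16
  (-1)·L_1(t) = -(1/16)t^3 + (1/16)t^2 + (9/16)t - 9/16
  (-9)·L_2(t) = (9/16)t^3 + (9/16)t^2 - (81/16)t - 81/16
  (-4)·L_3(t) = -(1/12)t^3 - (1/4)t^2 + (1/12)t + 1/4
Adding term by term: (7/16)t^3 + (5/16)t^2 - (71/16)t - 85/16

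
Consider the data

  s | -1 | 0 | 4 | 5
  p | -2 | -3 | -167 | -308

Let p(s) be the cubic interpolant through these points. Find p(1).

L_0(1) = (1)·(-3)·(-4)/[(-1)·(-5)·(-6)] = -2/5
L_1(1) = (2)·(-3)·(-4)/[(1)·(-4)·(-5)] = 6/5
L_2(1) = (2)·(1)·(-4)/[(5)·(4)·(-1)] = 2/5
L_3(1) = (2)·(1)·(-3)/[(6)·(5)·(1)] = -1/5
Sum: (-2)·(-2/5) + (-3)·(6/5) + (-167)·(2/5) + (-308)·(-1/5) = -8

-8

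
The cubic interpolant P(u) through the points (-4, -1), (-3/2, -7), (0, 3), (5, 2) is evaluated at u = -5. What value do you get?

616/39

Evaluate each Lagrange basis at u = -5:
L_0(-5) = (-7/2)·(-5)·(-10)/[(-5/2)·(-4)·(-9)] = 35/18
L_1(-5) = (-1)·(-5)·(-10)/[(5/2)·(-3/2)·(-13/2)] = -80/39
L_2(-5) = (-1)·(-7/2)·(-10)/[(4)·(3/2)·(-5)] = 7/6
L_3(-5) = (-1)·(-7/2)·(-5)/[(9)·(13/2)·(5)] = -7/117
Sum: (-1)·(35/18) + (-7)·(-80/39) + 3·(7/6) + 2·(-7/117) = 616/39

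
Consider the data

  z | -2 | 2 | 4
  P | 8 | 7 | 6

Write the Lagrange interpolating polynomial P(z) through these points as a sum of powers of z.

L_0(z) = (z - 2)(z - 4) / [24] = (1/24)z^2 - (1/4)z + 1/3
L_1(z) = (z + 2)(z - 4) / [-8] = -(1/8)z^2 + (1/4)z + 1
L_2(z) = (z + 2)(z - 2) / [12] = (1/12)z^2 - 1/3
P(z) = 8·L_0 + 7·L_1 + 6·L_2
  8·L_0(z) = (1/3)z^2 - 2z + 8/3
  7·L_1(z) = -(7/8)z^2 + (7/4)z + 7
  6·L_2(z) = (1/2)z^2 - 2
Adding term by term: -(1/24)z^2 - (1/4)z + 23/3

P(z) = -(1/24)z^2 - (1/4)z + 23/3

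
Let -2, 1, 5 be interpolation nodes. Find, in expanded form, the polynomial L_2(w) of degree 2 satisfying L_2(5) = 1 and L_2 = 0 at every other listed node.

L_2(w) = (w + 2)(w - 1) / [(7)·(4)]
       = (w^2 + w - 2) / (28)

L_2(w) = (1/28)w^2 + (1/28)w - 1/14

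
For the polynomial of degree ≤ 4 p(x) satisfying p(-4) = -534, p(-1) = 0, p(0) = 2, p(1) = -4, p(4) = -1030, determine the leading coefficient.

L_0(x) = (x + 1)x(x - 1)(x - 4) / [480] = (1/480)x^4 - (1/120)x^3 - (1/480)x^2 + (1/120)x
L_1(x) = (x + 4)x(x - 1)(x - 4) / [-30] = -(1/30)x^4 + (1/30)x^3 + (8/15)x^2 - (8/15)x
L_2(x) = (x + 4)(x + 1)(x - 1)(x - 4) / [16] = (1/16)x^4 - (17/16)x^2 + 1
L_3(x) = (x + 4)(x + 1)x(x - 4) / [-30] = -(1/30)x^4 - (1/30)x^3 + (8/15)x^2 + (8/15)x
L_4(x) = (x + 4)(x + 1)x(x - 1) / [480] = (1/480)x^4 + (1/120)x^3 - (1/480)x^2 - (1/120)x
p(x) = (-534)·L_0 + 0·L_1 + 2·L_2 + (-4)·L_3 + (-1030)·L_4
Only the coefficient of x^4 is needed; take it from each L_i and combine:
(-534)·(1/480) + 0·(-1/30) + 2·(1/16) + (-4)·(-1/30) + (-1030)·(1/480) = -3

-3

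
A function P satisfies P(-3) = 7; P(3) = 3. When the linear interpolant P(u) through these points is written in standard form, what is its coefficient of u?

-2/3

The leading coefficient equals the top divided difference P[-3,3].
P[-3,3] = (3 - 7) / (3 - (-3)) = -2/3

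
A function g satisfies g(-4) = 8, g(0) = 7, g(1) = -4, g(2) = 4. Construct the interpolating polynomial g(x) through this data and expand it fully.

L_0(x) = x(x - 1)(x - 2) / [-120] = -(1/120)x^3 + (1/40)x^2 - (1/60)x
L_1(x) = (x + 4)(x - 1)(x - 2) / [8] = (1/8)x^3 + (1/8)x^2 - (5/4)x + 1
L_2(x) = (x + 4)x(x - 2) / [-5] = -(1/5)x^3 - (2/5)x^2 + (8/5)x
L_3(x) = (x + 4)x(x - 1) / [12] = (1/12)x^3 + (1/4)x^2 - (1/3)x
g(x) = 8·L_0 + 7·L_1 + (-4)·L_2 + 4·L_3
  8·L_0(x) = -(1/15)x^3 + (1/5)x^2 - (2/15)x
  7·L_1(x) = (7/8)x^3 + (7/8)x^2 - (35/4)x + 7
  (-4)·L_2(x) = (4/5)x^3 + (8/5)x^2 - (32/5)x
  4·L_3(x) = (1/3)x^3 + x^2 - (4/3)x
Adding term by term: (233/120)x^3 + (147/40)x^2 - (997/60)x + 7

g(x) = (233/120)x^3 + (147/40)x^2 - (997/60)x + 7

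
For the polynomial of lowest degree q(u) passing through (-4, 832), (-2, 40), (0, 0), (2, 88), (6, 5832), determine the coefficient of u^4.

4

The leading coefficient equals the top divided difference q[-4,-2,0,2,6].
q[-4,-2] = (40 - 832) / (-2 - (-4)) = -396
q[-2,0] = (0 - 40) / (0 - (-2)) = -20
q[0,2] = (88 - 0) / (2 - 0) = 44
q[2,6] = (5832 - 88) / (6 - 2) = 1436
q[-4,-2,0] = (-20 - (-396)) / (0 - (-4)) = 94
q[-2,0,2] = (44 - (-20)) / (2 - (-2)) = 16
q[0,2,6] = (1436 - 44) / (6 - 0) = 232
q[-4,-2,0,2] = (16 - 94) / (2 - (-4)) = -13
q[-2,0,2,6] = (232 - 16) / (6 - (-2)) = 27
q[-4,-2,0,2,6] = (27 - (-13)) / (6 - (-4)) = 4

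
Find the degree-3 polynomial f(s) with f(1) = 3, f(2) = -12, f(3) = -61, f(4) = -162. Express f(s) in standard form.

f(s) = -3s^3 + s^2 + 3s + 2

L_0(s) = (s - 2)(s - 3)(s - 4) / [-6] = -(1/6)s^3 + (3/2)s^2 - (13/3)s + 4
L_1(s) = (s - 1)(s - 3)(s - 4) / [2] = (1/2)s^3 - 4s^2 + (19/2)s - 6
L_2(s) = (s - 1)(s - 2)(s - 4) / [-2] = -(1/2)s^3 + (7/2)s^2 - 7s + 4
L_3(s) = (s - 1)(s - 2)(s - 3) / [6] = (1/6)s^3 - s^2 + (11/6)s - 1
f(s) = 3·L_0 + (-12)·L_1 + (-61)·L_2 + (-162)·L_3
  3·L_0(s) = -(1/2)s^3 + (9/2)s^2 - 13s + 12
  (-12)·L_1(s) = -6s^3 + 48s^2 - 114s + 72
  (-61)·L_2(s) = (61/2)s^3 - (427/2)s^2 + 427s - 244
  (-162)·L_3(s) = -27s^3 + 162s^2 - 297s + 162
Adding term by term: -3s^3 + s^2 + 3s + 2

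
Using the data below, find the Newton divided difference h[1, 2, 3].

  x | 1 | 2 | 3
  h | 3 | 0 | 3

h[1,2] = (0 - 3) / (2 - 1) = -3
h[2,3] = (3 - 0) / (3 - 2) = 3
h[1,2,3] = (3 - (-3)) / (3 - 1) = 3

3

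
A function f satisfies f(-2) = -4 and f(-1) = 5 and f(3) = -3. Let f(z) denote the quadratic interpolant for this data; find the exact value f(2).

28/5

Evaluate each Lagrange basis at z = 2:
L_0(2) = (3)·(-1)/[(-1)·(-5)] = -3/5
L_1(2) = (4)·(-1)/[(1)·(-4)] = 1
L_2(2) = (4)·(3)/[(5)·(4)] = 3/5
Sum: (-4)·(-3/5) + 5·(1) + (-3)·(3/5) = 28/5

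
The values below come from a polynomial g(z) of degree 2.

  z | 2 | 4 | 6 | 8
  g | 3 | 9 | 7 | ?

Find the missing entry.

-3

The 3 known values determine g uniquely (degree ≤ 2).
Evaluate each Lagrange basis at z = 8:
L_0(8) = (4)·(2)/[(-2)·(-4)] = 1
L_1(8) = (6)·(2)/[(2)·(-2)] = -3
L_2(8) = (6)·(4)/[(4)·(2)] = 3
Sum: 3·(1) + 9·(-3) + 7·(3) = -3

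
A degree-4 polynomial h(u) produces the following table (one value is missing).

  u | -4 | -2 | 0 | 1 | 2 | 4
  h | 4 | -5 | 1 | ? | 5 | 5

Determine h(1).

The 5 known values determine h uniquely (degree ≤ 4).
L_0(1) = (3)·(1)·(-1)·(-3)/[(-2)·(-4)·(-6)·(-8)] = 3/128
L_1(1) = (5)·(1)·(-1)·(-3)/[(2)·(-2)·(-4)·(-6)] = -5/32
L_2(1) = (5)·(3)·(-1)·(-3)/[(4)·(2)·(-2)·(-4)] = 45/64
L_3(1) = (5)·(3)·(1)·(-3)/[(6)·(4)·(2)·(-2)] = 15/32
L_4(1) = (5)·(3)·(1)·(-1)/[(8)·(6)·(4)·(2)] = -5/128
Sum: 4·(3/128) + (-5)·(-5/32) + 1·(45/64) + 5·(15/32) + 5·(-5/128) = 477/128

477/128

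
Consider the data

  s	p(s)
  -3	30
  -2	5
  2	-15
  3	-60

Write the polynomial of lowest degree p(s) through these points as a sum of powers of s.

p(s) = -2s^3 - 2s^2 + 3s + 3

Newton's divided differences:
p[-3,-2] = (5 - 30) / (-2 - (-3)) = -25
p[-2,2] = (-15 - 5) / (2 - (-2)) = -5
p[2,3] = (-60 - (-15)) / (3 - 2) = -45
p[-3,-2,2] = (-5 - (-25)) / (2 - (-3)) = 4
p[-2,2,3] = (-45 - (-5)) / (3 - (-2)) = -8
p[-3,-2,2,3] = (-8 - 4) / (3 - (-3)) = -2
p(s) = 30 + (-25)·(s + 3) + 4·(s + 3)(s + 2) + (-2)·(s + 3)(s + 2)(s - 2)
Expanding: p(s) = -2s^3 - 2s^2 + 3s + 3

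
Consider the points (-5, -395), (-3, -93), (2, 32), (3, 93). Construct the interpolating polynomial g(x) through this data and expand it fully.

g(x) = 3x^3 + 4x

Newton's divided differences:
g[-5,-3] = (-93 - (-395)) / (-3 - (-5)) = 151
g[-3,2] = (32 - (-93)) / (2 - (-3)) = 25
g[2,3] = (93 - 32) / (3 - 2) = 61
g[-5,-3,2] = (25 - 151) / (2 - (-5)) = -18
g[-3,2,3] = (61 - 25) / (3 - (-3)) = 6
g[-5,-3,2,3] = (6 - (-18)) / (3 - (-5)) = 3
g(x) = -395 + 151·(x + 5) + (-18)·(x + 5)(x + 3) + 3·(x + 5)(x + 3)(x - 2)
Expanding: g(x) = 3x^3 + 4x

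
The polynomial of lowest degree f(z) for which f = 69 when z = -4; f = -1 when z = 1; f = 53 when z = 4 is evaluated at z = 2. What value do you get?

L_0(2) = (1)·(-2)/[(-5)·(-8)] = -1/20
L_1(2) = (6)·(-2)/[(5)·(-3)] = 4/5
L_2(2) = (6)·(1)/[(8)·(3)] = 1/4
Sum: 69·(-1/20) + (-1)·(4/5) + 53·(1/4) = 9

9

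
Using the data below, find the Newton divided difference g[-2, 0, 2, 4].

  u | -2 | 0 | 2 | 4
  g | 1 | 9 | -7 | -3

g[-2,0] = (9 - 1) / (0 - (-2)) = 4
g[0,2] = (-7 - 9) / (2 - 0) = -8
g[2,4] = (-3 - (-7)) / (4 - 2) = 2
g[-2,0,2] = (-8 - 4) / (2 - (-2)) = -3
g[0,2,4] = (2 - (-8)) / (4 - 0) = 5/2
g[-2,0,2,4] = (5/2 - (-3)) / (4 - (-2)) = 11/12

11/12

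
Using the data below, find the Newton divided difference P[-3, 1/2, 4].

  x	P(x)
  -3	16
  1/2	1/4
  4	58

P[-3,1/2] = (1/4 - 16) / (1/2 - (-3)) = -9/2
P[1/2,4] = (58 - 1/4) / (4 - 1/2) = 33/2
P[-3,1/2,4] = (33/2 - (-9/2)) / (4 - (-3)) = 3

3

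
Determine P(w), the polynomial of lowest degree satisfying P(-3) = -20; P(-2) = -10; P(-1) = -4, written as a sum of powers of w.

L_0(w) = (w + 2)(w + 1) / [2] = (1/2)w^2 + (3/2)w + 1
L_1(w) = (w + 3)(w + 1) / [-1] = -w^2 - 4w - 3
L_2(w) = (w + 3)(w + 2) / [2] = (1/2)w^2 + (5/2)w + 3
P(w) = (-20)·L_0 + (-10)·L_1 + (-4)·L_2
  (-20)·L_0(w) = -10w^2 - 30w - 20
  (-10)·L_1(w) = 10w^2 + 40w + 30
  (-4)·L_2(w) = -2w^2 - 10w - 12
Adding term by term: -2w^2 - 2

P(w) = -2w^2 - 2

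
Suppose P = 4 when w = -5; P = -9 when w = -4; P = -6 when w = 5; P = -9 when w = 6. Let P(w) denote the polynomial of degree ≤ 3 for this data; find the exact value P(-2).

Using Newton's divided-difference form:
P[-5,-4] = (-9 - 4) / (-4 - (-5)) = -13
P[-4,5] = (-6 - (-9)) / (5 - (-4)) = 1/3
P[5,6] = (-9 - (-6)) / (6 - 5) = -3
P[-5,-4,5] = (1/3 - (-13)) / (5 - (-5)) = 4/3
P[-4,5,6] = (-3 - 1/3) / (6 - (-4)) = -1/3
P[-5,-4,5,6] = (-1/3 - 4/3) / (6 - (-5)) = -5/33
P(-2) = 4 + (-13)·(3) + (4/3)·(3)·(2) + (-5/33)·(3)·(2)·(-7) = -227/11

-227/11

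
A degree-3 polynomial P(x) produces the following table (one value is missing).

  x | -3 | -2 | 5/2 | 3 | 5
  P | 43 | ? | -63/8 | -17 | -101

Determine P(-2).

The 4 known values determine P uniquely (degree ≤ 3).
Evaluate each Lagrange basis at x = -2:
L_0(-2) = (-9/2)·(-5)·(-7)/[(-11/2)·(-6)·(-8)] = 105/176
L_1(-2) = (1)·(-5)·(-7)/[(11/2)·(-1/2)·(-5/2)] = 56/11
L_2(-2) = (1)·(-9/2)·(-7)/[(6)·(1/2)·(-2)] = -21/4
L_3(-2) = (1)·(-9/2)·(-5)/[(8)·(5/2)·(2)] = 9/16
Sum: 43·(105/176) + (-63/8)·(56/11) + (-17)·(-21/4) + (-101)·(9/16) = 18

18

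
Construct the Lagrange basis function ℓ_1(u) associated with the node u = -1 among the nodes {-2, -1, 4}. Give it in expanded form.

ℓ_1(u) = -(1/5)u^2 + (2/5)u + 8/5

ℓ_1(u) = (u + 2)(u - 4) / [(1)·(-5)]
       = (u^2 - 2u - 8) / (-5)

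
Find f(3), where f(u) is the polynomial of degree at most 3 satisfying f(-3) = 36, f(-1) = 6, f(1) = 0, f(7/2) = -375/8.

-30

L_0(3) = (4)·(2)·(-1/2)/[(-2)·(-4)·(-13/2)] = 1/13
L_1(3) = (6)·(2)·(-1/2)/[(2)·(-2)·(-9/2)] = -1/3
L_2(3) = (6)·(4)·(-1/2)/[(4)·(2)·(-5/2)] = 3/5
L_3(3) = (6)·(4)·(2)/[(13/2)·(9/2)·(5/2)] = 128/195
Sum: 36·(1/13) + 6·(-1/3) + 0 + (-375/8)·(128/195) = -30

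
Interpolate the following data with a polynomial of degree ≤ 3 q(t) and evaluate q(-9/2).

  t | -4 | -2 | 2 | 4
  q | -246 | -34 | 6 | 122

Evaluate each Lagrange basis at t = -9/2:
L_0(-9/2) = (-5/2)·(-13/2)·(-17/2)/[(-2)·(-6)·(-8)] = 1105/768
L_1(-9/2) = (-1/2)·(-13/2)·(-17/2)/[(2)·(-4)·(-6)] = -221/384
L_2(-9/2) = (-1/2)·(-5/2)·(-17/2)/[(6)·(4)·(-2)] = 85/384
L_3(-9/2) = (-1/2)·(-5/2)·(-13/2)/[(8)·(6)·(2)] = -65/768
Sum: (-246)·(1105/768) + (-34)·(-221/384) + 6·(85/384) + 122·(-65/768) = -2747/8

-2747/8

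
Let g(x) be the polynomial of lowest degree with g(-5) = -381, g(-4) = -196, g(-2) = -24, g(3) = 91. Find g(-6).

L_0(-6) = (-2)·(-4)·(-9)/[(-1)·(-3)·(-8)] = 3
L_1(-6) = (-1)·(-4)·(-9)/[(1)·(-2)·(-7)] = -18/7
L_2(-6) = (-1)·(-2)·(-9)/[(3)·(2)·(-5)] = 3/5
L_3(-6) = (-1)·(-2)·(-4)/[(8)·(7)·(5)] = -1/35
Sum: (-381)·(3) + (-196)·(-18/7) + (-24)·(3/5) + 91·(-1/35) = -656

-656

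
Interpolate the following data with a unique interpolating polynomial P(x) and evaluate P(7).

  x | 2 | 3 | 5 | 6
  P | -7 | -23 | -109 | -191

Using Newton's divided-difference form:
P[2,3] = (-23 - (-7)) / (3 - 2) = -16
P[3,5] = (-109 - (-23)) / (5 - 3) = -43
P[5,6] = (-191 - (-109)) / (6 - 5) = -82
P[2,3,5] = (-43 - (-16)) / (5 - 2) = -9
P[3,5,6] = (-82 - (-43)) / (6 - 3) = -13
P[2,3,5,6] = (-13 - (-9)) / (6 - 2) = -1
P(7) = -7 + (-16)·(5) + (-9)·(5)·(4) + (-1)·(5)·(4)·(2) = -307

-307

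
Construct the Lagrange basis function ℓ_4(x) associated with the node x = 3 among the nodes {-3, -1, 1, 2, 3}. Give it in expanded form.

ℓ_4(x) = (1/48)x^4 + (1/48)x^3 - (7/48)x^2 - (1/48)x + 1/8

ℓ_4(x) = (x + 3)(x + 1)(x - 1)(x - 2) / [(6)·(4)·(2)·(1)]
       = (x^4 + x^3 - 7x^2 - x + 6) / (48)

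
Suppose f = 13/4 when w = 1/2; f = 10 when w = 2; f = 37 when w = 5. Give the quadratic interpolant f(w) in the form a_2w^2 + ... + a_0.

Newton's divided differences:
f[1/2,2] = (10 - 13/4) / (2 - 1/2) = 9/2
f[2,5] = (37 - 10) / (5 - 2) = 9
f[1/2,2,5] = (9 - 9/2) / (5 - 1/2) = 1
f(w) = 13/4 + (9/2)·(w - 1/2) + 1·(w - 1/2)(w - 2)
Expanding: f(w) = w^2 + 2w + 2

f(w) = w^2 + 2w + 2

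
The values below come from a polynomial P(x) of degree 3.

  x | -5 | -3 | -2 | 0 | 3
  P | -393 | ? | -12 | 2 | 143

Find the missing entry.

The 4 known values determine P uniquely (degree ≤ 3).
Evaluate each Lagrange basis at x = -3:
L_0(-3) = (-1)·(-3)·(-6)/[(-3)·(-5)·(-8)] = 3/20
L_1(-3) = (2)·(-3)·(-6)/[(3)·(-2)·(-5)] = 6/5
L_2(-3) = (2)·(-1)·(-6)/[(5)·(2)·(-3)] = -2/5
L_3(-3) = (2)·(-1)·(-3)/[(8)·(5)·(3)] = 1/20
Sum: (-393)·(3/20) + (-12)·(6/5) + 2·(-2/5) + 143·(1/20) = -67

-67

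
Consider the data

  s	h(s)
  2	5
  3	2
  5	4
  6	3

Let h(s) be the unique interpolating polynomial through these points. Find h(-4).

268

Evaluate each Lagrange basis at s = -4:
L_0(-4) = (-7)·(-9)·(-10)/[(-1)·(-3)·(-4)] = 105/2
L_1(-4) = (-6)·(-9)·(-10)/[(1)·(-2)·(-3)] = -90
L_2(-4) = (-6)·(-7)·(-10)/[(3)·(2)·(-1)] = 70
L_3(-4) = (-6)·(-7)·(-9)/[(4)·(3)·(1)] = -63/2
Sum: 5·(105/2) + 2·(-90) + 4·(70) + 3·(-63/2) = 268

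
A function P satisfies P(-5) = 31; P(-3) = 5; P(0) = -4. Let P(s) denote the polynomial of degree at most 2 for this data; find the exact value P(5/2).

16

L_0(5/2) = (11/2)·(5/2)/[(-2)·(-5)] = 11/8
L_1(5/2) = (15/2)·(5/2)/[(2)·(-3)] = -25/8
L_2(5/2) = (15/2)·(11/2)/[(5)·(3)] = 11/4
Sum: 31·(11/8) + 5·(-25/8) + (-4)·(11/4) = 16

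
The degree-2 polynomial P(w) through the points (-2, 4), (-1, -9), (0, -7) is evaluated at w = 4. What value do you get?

151

Evaluate each Lagrange basis at w = 4:
L_0(4) = (5)·(4)/[(-1)·(-2)] = 10
L_1(4) = (6)·(4)/[(1)·(-1)] = -24
L_2(4) = (6)·(5)/[(2)·(1)] = 15
Sum: 4·(10) + (-9)·(-24) + (-7)·(15) = 151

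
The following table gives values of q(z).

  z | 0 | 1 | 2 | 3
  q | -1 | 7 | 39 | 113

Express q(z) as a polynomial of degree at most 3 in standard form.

q(z) = 3z^3 + 3z^2 + 2z - 1

L_0(z) = (z - 1)(z - 2)(z - 3) / [-6] = -(1/6)z^3 + z^2 - (11/6)z + 1
L_1(z) = z(z - 2)(z - 3) / [2] = (1/2)z^3 - (5/2)z^2 + 3z
L_2(z) = z(z - 1)(z - 3) / [-2] = -(1/2)z^3 + 2z^2 - (3/2)z
L_3(z) = z(z - 1)(z - 2) / [6] = (1/6)z^3 - (1/2)z^2 + (1/3)z
q(z) = (-1)·L_0 + 7·L_1 + 39·L_2 + 113·L_3
  (-1)·L_0(z) = (1/6)z^3 - z^2 + (11/6)z - 1
  7·L_1(z) = (7/2)z^3 - (35/2)z^2 + 21z
  39·L_2(z) = -(39/2)z^3 + 78z^2 - (117/2)z
  113·L_3(z) = (113/6)z^3 - (113/2)z^2 + (113/3)z
Adding term by term: 3z^3 + 3z^2 + 2z - 1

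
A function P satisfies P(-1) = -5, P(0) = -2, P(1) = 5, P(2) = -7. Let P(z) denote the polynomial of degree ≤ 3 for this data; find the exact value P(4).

Evaluate each Lagrange basis at z = 4:
L_0(4) = (4)·(3)·(2)/[(-1)·(-2)·(-3)] = -4
L_1(4) = (5)·(3)·(2)/[(1)·(-1)·(-2)] = 15
L_2(4) = (5)·(4)·(2)/[(2)·(1)·(-1)] = -20
L_3(4) = (5)·(4)·(3)/[(3)·(2)·(1)] = 10
Sum: (-5)·(-4) + (-2)·(15) + 5·(-20) + (-7)·(10) = -180

-180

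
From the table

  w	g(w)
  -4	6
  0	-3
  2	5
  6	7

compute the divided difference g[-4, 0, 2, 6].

-13/80

g[-4,0] = (-3 - 6) / (0 - (-4)) = -9/4
g[0,2] = (5 - (-3)) / (2 - 0) = 4
g[2,6] = (7 - 5) / (6 - 2) = 1/2
g[-4,0,2] = (4 - (-9/4)) / (2 - (-4)) = 25/24
g[0,2,6] = (1/2 - 4) / (6 - 0) = -7/12
g[-4,0,2,6] = (-7/12 - 25/24) / (6 - (-4)) = -13/80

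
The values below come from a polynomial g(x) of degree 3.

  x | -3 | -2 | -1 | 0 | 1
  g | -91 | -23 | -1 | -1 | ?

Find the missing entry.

The 4 known values determine g uniquely (degree ≤ 3).
Evaluate each Lagrange basis at x = 1:
L_0(1) = (3)·(2)·(1)/[(-1)·(-2)·(-3)] = -1
L_1(1) = (4)·(2)·(1)/[(1)·(-1)·(-2)] = 4
L_2(1) = (4)·(3)·(1)/[(2)·(1)·(-1)] = -6
L_3(1) = (4)·(3)·(2)/[(3)·(2)·(1)] = 4
Sum: (-91)·(-1) + (-23)·(4) + (-1)·(-6) + (-1)·(4) = 1

1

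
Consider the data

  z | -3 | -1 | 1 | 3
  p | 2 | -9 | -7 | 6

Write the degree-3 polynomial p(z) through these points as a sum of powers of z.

p(z) = -(1/24)z^3 + (3/2)z^2 + (25/24)z - 19/2

Newton's divided differences:
p[-3,-1] = (-9 - 2) / (-1 - (-3)) = -11/2
p[-1,1] = (-7 - (-9)) / (1 - (-1)) = 1
p[1,3] = (6 - (-7)) / (3 - 1) = 13/2
p[-3,-1,1] = (1 - (-11/2)) / (1 - (-3)) = 13/8
p[-1,1,3] = (13/2 - 1) / (3 - (-1)) = 11/8
p[-3,-1,1,3] = (11/8 - 13/8) / (3 - (-3)) = -1/24
p(z) = 2 + (-11/2)·(z + 3) + (13/8)·(z + 3)(z + 1) + (-1/24)·(z + 3)(z + 1)(z - 1)
Expanding: p(z) = -(1/24)z^3 + (3/2)z^2 + (25/24)z - 19/2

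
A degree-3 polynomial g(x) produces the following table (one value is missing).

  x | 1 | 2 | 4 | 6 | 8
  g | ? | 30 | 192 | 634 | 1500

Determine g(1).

9

The 4 known values determine g uniquely (degree ≤ 3).
Evaluate each Lagrange basis at x = 1:
L_0(1) = (-3)·(-5)·(-7)/[(-2)·(-4)·(-6)] = 35/16
L_1(1) = (-1)·(-5)·(-7)/[(2)·(-2)·(-4)] = -35/16
L_2(1) = (-1)·(-3)·(-7)/[(4)·(2)·(-2)] = 21/16
L_3(1) = (-1)·(-3)·(-5)/[(6)·(4)·(2)] = -5/16
Sum: 30·(35/16) + 192·(-35/16) + 634·(21/16) + 1500·(-5/16) = 9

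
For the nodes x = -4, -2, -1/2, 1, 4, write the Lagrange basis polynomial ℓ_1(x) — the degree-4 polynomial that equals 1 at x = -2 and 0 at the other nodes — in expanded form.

ℓ_1(x) = (x + 4)(x + 1/2)(x - 1)(x - 4) / [(2)·(-3/2)·(-3)·(-6)]
       = (x^4 - (1/2)x^3 - (33/2)x^2 + 8x + 8) / (-54)

ℓ_1(x) = -(1/54)x^4 + (1/108)x^3 + (11/36)x^2 - (4/27)x - 4/27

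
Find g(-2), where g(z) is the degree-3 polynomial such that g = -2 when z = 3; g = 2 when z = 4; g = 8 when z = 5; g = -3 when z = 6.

L_0(-2) = (-6)·(-7)·(-8)/[(-1)·(-2)·(-3)] = 56
L_1(-2) = (-5)·(-7)·(-8)/[(1)·(-1)·(-2)] = -140
L_2(-2) = (-5)·(-6)·(-8)/[(2)·(1)·(-1)] = 120
L_3(-2) = (-5)·(-6)·(-7)/[(3)·(2)·(1)] = -35
Sum: (-2)·(56) + 2·(-140) + 8·(120) + (-3)·(-35) = 673

673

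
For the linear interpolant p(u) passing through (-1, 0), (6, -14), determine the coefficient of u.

Build the Lagrange basis polynomials:
L_0(u) = (u - 6) / [-7] = -(1/7)u + 6/7
L_1(u) = (u + 1) / [7] = (1/7)u + 1/7
p(u) = 0·L_0 + (-14)·L_1
Only the coefficient of u is needed; take it from each L_i and combine:
0·(-1/7) + (-14)·(1/7) = -2

-2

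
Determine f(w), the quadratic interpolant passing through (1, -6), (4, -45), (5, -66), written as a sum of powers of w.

Newton's divided differences:
f[1,4] = (-45 - (-6)) / (4 - 1) = -13
f[4,5] = (-66 - (-45)) / (5 - 4) = -21
f[1,4,5] = (-21 - (-13)) / (5 - 1) = -2
f(w) = -6 + (-13)·(w - 1) + (-2)·(w - 1)(w - 4)
Expanding: f(w) = -2w^2 - 3w - 1

f(w) = -2w^2 - 3w - 1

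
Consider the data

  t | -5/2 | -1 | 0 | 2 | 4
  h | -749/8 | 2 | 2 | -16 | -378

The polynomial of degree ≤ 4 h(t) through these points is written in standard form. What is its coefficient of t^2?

L_0(t) = (t + 1)t(t - 2)(t - 4) / [1755/16] = (16/1755)t^4 - (16/351)t^3 + (32/1755)t^2 + (128/1755)t
L_1(t) = (t + 5/2)t(t - 2)(t - 4) / [-45/2] = -(2/45)t^4 + (7/45)t^3 + (14/45)t^2 - (8/9)t
L_2(t) = (t + 5/2)(t + 1)(t - 2)(t - 4) / [20] = (1/20)t^4 - (1/8)t^3 - (21/40)t^2 + (13/20)t + 1
L_3(t) = (t + 5/2)(t + 1)t(t - 4) / [-54] = -(1/54)t^4 + (1/108)t^3 + (23/108)t^2 + (5/27)t
L_4(t) = (t + 5/2)(t + 1)t(t - 2) / [260] = (1/260)t^4 + (3/520)t^3 - (9/520)t^2 - (1/52)t
h(t) = (-749/8)·L_0 + 2·L_1 + 2·L_2 + (-16)·L_3 + (-378)·L_4
Only the coefficient of t^2 is needed; take it from each L_i and combine:
(-749/8)·(32/1755) + 2·(14/45) + 2·(-21/40) + (-16)·(23/108) + (-378)·(-9/520) = 1

1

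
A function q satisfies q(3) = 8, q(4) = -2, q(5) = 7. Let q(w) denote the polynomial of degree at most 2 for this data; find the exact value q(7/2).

Evaluate each Lagrange basis at w = 7/2:
L_0(7/2) = (-1/2)·(-3/2)/[(-1)·(-2)] = 3/8
L_1(7/2) = (1/2)·(-3/2)/[(1)·(-1)] = 3/4
L_2(7/2) = (1/2)·(-1/2)/[(2)·(1)] = -1/8
Sum: 8·(3/8) + (-2)·(3/4) + 7·(-1/8) = 5/8

5/8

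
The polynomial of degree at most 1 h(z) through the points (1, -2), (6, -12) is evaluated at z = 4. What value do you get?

Evaluate each Lagrange basis at z = 4:
L_0(4) = (-2)/[(-5)] = 2/5
L_1(4) = (3)/[(5)] = 3/5
Sum: (-2)·(2/5) + (-12)·(3/5) = -8

-8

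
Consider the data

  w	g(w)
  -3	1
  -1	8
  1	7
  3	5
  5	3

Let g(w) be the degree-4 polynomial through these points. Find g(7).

-4

Evaluate each Lagrange basis at w = 7:
L_0(7) = (8)·(6)·(4)·(2)/[(-2)·(-4)·(-6)·(-8)] = 1
L_1(7) = (10)·(6)·(4)·(2)/[(2)·(-2)·(-4)·(-6)] = -5
L_2(7) = (10)·(8)·(4)·(2)/[(4)·(2)·(-2)·(-4)] = 10
L_3(7) = (10)·(8)·(6)·(2)/[(6)·(4)·(2)·(-2)] = -10
L_4(7) = (10)·(8)·(6)·(4)/[(8)·(6)·(4)·(2)] = 5
Sum: 1·(1) + 8·(-5) + 7·(10) + 5·(-10) + 3·(5) = -4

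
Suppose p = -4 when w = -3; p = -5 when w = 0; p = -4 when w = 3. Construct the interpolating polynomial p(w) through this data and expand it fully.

Build the Lagrange basis polynomials:
L_0(w) = w(w - 3) / [18] = (1/18)w^2 - (1/6)w
L_1(w) = (w + 3)(w - 3) / [-9] = -(1/9)w^2 + 1
L_2(w) = (w + 3)w / [18] = (1/18)w^2 + (1/6)w
p(w) = (-4)·L_0 + (-5)·L_1 + (-4)·L_2
  (-4)·L_0(w) = -(2/9)w^2 + (2/3)w
  (-5)·L_1(w) = (5/9)w^2 - 5
  (-4)·L_2(w) = -(2/9)w^2 - (2/3)w
Adding term by term: (1/9)w^2 - 5

p(w) = (1/9)w^2 - 5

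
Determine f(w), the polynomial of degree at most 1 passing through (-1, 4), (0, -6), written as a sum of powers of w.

Build the Lagrange basis polynomials:
L_0(w) = w / [-1] = -w
L_1(w) = (w + 1) / [1] = w + 1
f(w) = 4·L_0 + (-6)·L_1
  4·L_0(w) = -4w
  (-6)·L_1(w) = -6w - 6
Adding term by term: -10w - 6

f(w) = -10w - 6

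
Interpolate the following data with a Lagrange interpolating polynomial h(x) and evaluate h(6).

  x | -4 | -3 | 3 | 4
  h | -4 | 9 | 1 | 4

222/7

L_0(6) = (9)·(3)·(2)/[(-1)·(-7)·(-8)] = -27/28
L_1(6) = (10)·(3)·(2)/[(1)·(-6)·(-7)] = 10/7
L_2(6) = (10)·(9)·(2)/[(7)·(6)·(-1)] = -30/7
L_3(6) = (10)·(9)·(3)/[(8)·(7)·(1)] = 135/28
Sum: (-4)·(-27/28) + 9·(10/7) + 1·(-30/7) + 4·(135/28) = 222/7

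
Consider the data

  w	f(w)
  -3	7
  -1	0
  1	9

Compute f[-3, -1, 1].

f[-3,-1] = (0 - 7) / (-1 - (-3)) = -7/2
f[-1,1] = (9 - 0) / (1 - (-1)) = 9/2
f[-3,-1,1] = (9/2 - (-7/2)) / (1 - (-3)) = 2

2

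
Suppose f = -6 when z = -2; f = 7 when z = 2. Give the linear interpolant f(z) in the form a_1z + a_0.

Build the Lagrange basis polynomials:
L_0(z) = (z - 2) / [-4] = -(1/4)z + 1/2
L_1(z) = (z + 2) / [4] = (1/4)z + 1/2
f(z) = (-6)·L_0 + 7·L_1
  (-6)·L_0(z) = (3/2)z - 3
  7·L_1(z) = (7/4)z + 7/2
Adding term by term: (13/4)z + 1/2

f(z) = (13/4)z + 1/2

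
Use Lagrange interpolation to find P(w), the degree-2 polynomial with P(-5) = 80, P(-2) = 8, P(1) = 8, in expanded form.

Build the Lagrange basis polynomials:
L_0(w) = (w + 2)(w - 1) / [18] = (1/18)w^2 + (1/18)w - 1/9
L_1(w) = (w + 5)(w - 1) / [-9] = -(1/9)w^2 - (4/9)w + 5/9
L_2(w) = (w + 5)(w + 2) / [18] = (1/18)w^2 + (7/18)w + 5/9
P(w) = 80·L_0 + 8·L_1 + 8·L_2
  80·L_0(w) = (40/9)w^2 + (40/9)w - 80/9
  8·L_1(w) = -(8/9)w^2 - (32/9)w + 40/9
  8·L_2(w) = (4/9)w^2 + (28/9)w + 40/9
Adding term by term: 4w^2 + 4w

P(w) = 4w^2 + 4w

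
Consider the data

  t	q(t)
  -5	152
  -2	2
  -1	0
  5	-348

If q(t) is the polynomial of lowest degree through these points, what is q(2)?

-30

L_0(2) = (4)·(3)·(-3)/[(-3)·(-4)·(-10)] = 3/10
L_1(2) = (7)·(3)·(-3)/[(3)·(-1)·(-7)] = -3
L_2(2) = (7)·(4)·(-3)/[(4)·(1)·(-6)] = 7/2
L_3(2) = (7)·(4)·(3)/[(10)·(7)·(6)] = 1/5
Sum: 152·(3/10) + 2·(-3) + 0 + (-348)·(1/5) = -30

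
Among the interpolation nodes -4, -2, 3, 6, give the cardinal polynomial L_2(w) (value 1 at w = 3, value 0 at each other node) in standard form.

L_2(w) = (w + 4)(w + 2)(w - 6) / [(7)·(5)·(-3)]
       = (w^3 - 28w - 48) / (-105)

L_2(w) = -(1/105)w^3 + (4/15)w + 16/35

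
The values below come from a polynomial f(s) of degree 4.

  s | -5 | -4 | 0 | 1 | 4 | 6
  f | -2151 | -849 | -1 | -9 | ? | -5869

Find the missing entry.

-1233

The 5 known values determine f uniquely (degree ≤ 4).
Evaluate each Lagrange basis at s = 4:
L_0(4) = (8)·(4)·(3)·(-2)/[(-1)·(-5)·(-6)·(-11)] = -32/55
L_1(4) = (9)·(4)·(3)·(-2)/[(1)·(-4)·(-5)·(-10)] = 27/25
L_2(4) = (9)·(8)·(3)·(-2)/[(5)·(4)·(-1)·(-6)] = -18/5
L_3(4) = (9)·(8)·(4)·(-2)/[(6)·(5)·(1)·(-5)] = 96/25
L_4(4) = (9)·(8)·(4)·(3)/[(11)·(10)·(6)·(5)] = 72/275
Sum: (-2151)·(-32/55) + (-849)·(27/25) + (-1)·(-18/5) + (-9)·(96/25) + (-5869)·(72/275) = -1233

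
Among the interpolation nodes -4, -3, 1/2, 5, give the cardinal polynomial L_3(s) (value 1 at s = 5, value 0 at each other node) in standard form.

L_3(s) = (1/324)s^3 + (13/648)s^2 + (17/648)s - 1/54

L_3(s) = (s + 4)(s + 3)(s - 1/2) / [(9)·(8)·(9/2)]
       = (s^3 + (13/2)s^2 + (17/2)s - 6) / (324)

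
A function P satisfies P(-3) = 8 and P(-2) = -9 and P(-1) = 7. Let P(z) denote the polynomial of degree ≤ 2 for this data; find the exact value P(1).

L_0(1) = (3)·(2)/[(-1)·(-2)] = 3
L_1(1) = (4)·(2)/[(1)·(-1)] = -8
L_2(1) = (4)·(3)/[(2)·(1)] = 6
Sum: 8·(3) + (-9)·(-8) + 7·(6) = 138

138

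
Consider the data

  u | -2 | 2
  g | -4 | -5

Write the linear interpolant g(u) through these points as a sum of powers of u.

g(u) = -(1/4)u - 9/2

Build the Lagrange basis polynomials:
L_0(u) = (u - 2) / [-4] = -(1/4)u + 1/2
L_1(u) = (u + 2) / [4] = (1/4)u + 1/2
g(u) = (-4)·L_0 + (-5)·L_1
  (-4)·L_0(u) = u - 2
  (-5)·L_1(u) = -(5/4)u - 5/2
Adding term by term: -(1/4)u - 9/2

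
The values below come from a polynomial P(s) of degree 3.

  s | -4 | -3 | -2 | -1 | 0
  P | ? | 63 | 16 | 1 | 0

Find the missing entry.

The 4 known values determine P uniquely (degree ≤ 3).
Evaluate each Lagrange basis at s = -4:
L_0(-4) = (-2)·(-3)·(-4)/[(-1)·(-2)·(-3)] = 4
L_1(-4) = (-1)·(-3)·(-4)/[(1)·(-1)·(-2)] = -6
L_2(-4) = (-1)·(-2)·(-4)/[(2)·(1)·(-1)] = 4
L_3(-4) = (-1)·(-2)·(-3)/[(3)·(2)·(1)] = -1
Sum: 63·(4) + 16·(-6) + 1·(4) + 0 = 160

160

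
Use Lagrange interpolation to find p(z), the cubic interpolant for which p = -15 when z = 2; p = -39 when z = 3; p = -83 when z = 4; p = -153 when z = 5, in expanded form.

L_0(z) = (z - 3)(z - 4)(z - 5) / [-6] = -(1/6)z^3 + 2z^2 - (47/6)z + 10
L_1(z) = (z - 2)(z - 4)(z - 5) / [2] = (1/2)z^3 - (11/2)z^2 + 19z - 20
L_2(z) = (z - 2)(z - 3)(z - 5) / [-2] = -(1/2)z^3 + 5z^2 - (31/2)z + 15
L_3(z) = (z - 2)(z - 3)(z - 4) / [6] = (1/6)z^3 - (3/2)z^2 + (13/3)z - 4
p(z) = (-15)·L_0 + (-39)·L_1 + (-83)·L_2 + (-153)·L_3
  (-15)·L_0(z) = (5/2)z^3 - 30z^2 + (235/2)z - 150
  (-39)·L_1(z) = -(39/2)z^3 + (429/2)z^2 - 741z + 780
  (-83)·L_2(z) = (83/2)z^3 - 415z^2 + (2573/2)z - 1245
  (-153)·L_3(z) = -(51/2)z^3 + (459/2)z^2 - 663z + 612
Adding term by term: -z^3 - z^2 - 3

p(z) = -z^3 - z^2 - 3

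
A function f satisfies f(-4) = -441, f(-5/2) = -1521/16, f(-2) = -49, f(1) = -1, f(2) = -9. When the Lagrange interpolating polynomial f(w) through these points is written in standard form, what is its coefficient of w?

2

Build the Lagrange basis polynomials:
L_0(w) = (w + 5/2)(w + 2)(w - 1)(w - 2) / [90] = (1/90)w^4 + (1/60)w^3 - (13/180)w^2 - (1/15)w + 1/9
L_1(w) = (w + 4)(w + 2)(w - 1)(w - 2) / [-189/16] = -(16/189)w^4 - (16/63)w^3 + (128/189)w^2 + (64/63)w - 256/189
L_2(w) = (w + 4)(w + 5/2)(w - 1)(w - 2) / [12] = (1/12)w^4 + (7/24)w^3 - (5/8)w^2 - (17/12)w + 5/3
L_3(w) = (w + 4)(w + 5/2)(w + 2)(w - 2) / [-105/2] = -(2/105)w^4 - (13/105)w^3 - (4/35)w^2 + (52/105)w + 16/21
L_4(w) = (w + 4)(w + 5/2)(w + 2)(w - 1) / [108] = (1/108)w^4 + (5/72)w^3 + (29/216)w^2 - (1/36)w - 5/27
f(w) = (-441)·L_0 + (-1521/16)·L_1 + (-49)·L_2 + (-1)·L_3 + (-9)·L_4
Only the coefficient of w is needed; take it from each L_i and combine:
(-441)·(-1/15) + (-1521/16)·(64/63) + (-49)·(-17/12) + (-1)·(52/105) + (-9)·(-1/36) = 2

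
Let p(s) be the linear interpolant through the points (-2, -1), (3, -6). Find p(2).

Evaluate each Lagrange basis at s = 2:
L_0(2) = (-1)/[(-5)] = 1/5
L_1(2) = (4)/[(5)] = 4/5
Sum: (-1)·(1/5) + (-6)·(4/5) = -5

-5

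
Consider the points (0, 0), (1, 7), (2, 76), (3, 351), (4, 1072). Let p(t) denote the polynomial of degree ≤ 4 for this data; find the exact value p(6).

Evaluate each Lagrange basis at t = 6:
L_0(6) = (5)·(4)·(3)·(2)/[(-1)·(-2)·(-3)·(-4)] = 5
L_1(6) = (6)·(4)·(3)·(2)/[(1)·(-1)·(-2)·(-3)] = -24
L_2(6) = (6)·(5)·(3)·(2)/[(2)·(1)·(-1)·(-2)] = 45
L_3(6) = (6)·(5)·(4)·(2)/[(3)·(2)·(1)·(-1)] = -40
L_4(6) = (6)·(5)·(4)·(3)/[(4)·(3)·(2)·(1)] = 15
Sum: 0 + 7·(-24) + 76·(45) + 351·(-40) + 1072·(15) = 5292

5292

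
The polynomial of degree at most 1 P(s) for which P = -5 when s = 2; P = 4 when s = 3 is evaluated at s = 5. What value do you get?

22

L_0(5) = (2)/[(-1)] = -2
L_1(5) = (3)/[(1)] = 3
Sum: (-5)·(-2) + 4·(3) = 22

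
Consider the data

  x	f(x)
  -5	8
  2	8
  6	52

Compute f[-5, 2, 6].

f[-5,2] = (8 - 8) / (2 - (-5)) = 0
f[2,6] = (52 - 8) / (6 - 2) = 11
f[-5,2,6] = (11 - 0) / (6 - (-5)) = 1

1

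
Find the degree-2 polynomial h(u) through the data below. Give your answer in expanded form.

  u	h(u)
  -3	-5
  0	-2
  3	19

Build the Lagrange basis polynomials:
L_0(u) = u(u - 3) / [18] = (1/18)u^2 - (1/6)u
L_1(u) = (u + 3)(u - 3) / [-9] = -(1/9)u^2 + 1
L_2(u) = (u + 3)u / [18] = (1/18)u^2 + (1/6)u
h(u) = (-5)·L_0 + (-2)·L_1 + 19·L_2
  (-5)·L_0(u) = -(5/18)u^2 + (5/6)u
  (-2)·L_1(u) = (2/9)u^2 - 2
  19·L_2(u) = (19/18)u^2 + (19/6)u
Adding term by term: u^2 + 4u - 2

h(u) = u^2 + 4u - 2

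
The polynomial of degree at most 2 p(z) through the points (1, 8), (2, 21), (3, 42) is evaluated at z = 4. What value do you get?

Using Newton's divided-difference form:
p[1,2] = (21 - 8) / (2 - 1) = 13
p[2,3] = (42 - 21) / (3 - 2) = 21
p[1,2,3] = (21 - 13) / (3 - 1) = 4
p(4) = 8 + 13·(3) + 4·(3)·(2) = 71

71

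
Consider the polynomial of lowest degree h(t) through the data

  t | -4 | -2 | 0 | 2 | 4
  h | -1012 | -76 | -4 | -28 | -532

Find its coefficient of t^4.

-3

The leading coefficient equals the top divided difference h[-4,-2,0,2,4].
h[-4,-2] = (-76 - (-1012)) / (-2 - (-4)) = 468
h[-2,0] = (-4 - (-76)) / (0 - (-2)) = 36
h[0,2] = (-28 - (-4)) / (2 - 0) = -12
h[2,4] = (-532 - (-28)) / (4 - 2) = -252
h[-4,-2,0] = (36 - 468) / (0 - (-4)) = -108
h[-2,0,2] = (-12 - 36) / (2 - (-2)) = -12
h[0,2,4] = (-252 - (-12)) / (4 - 0) = -60
h[-4,-2,0,2] = (-12 - (-108)) / (2 - (-4)) = 16
h[-2,0,2,4] = (-60 - (-12)) / (4 - (-2)) = -8
h[-4,-2,0,2,4] = (-8 - 16) / (4 - (-4)) = -3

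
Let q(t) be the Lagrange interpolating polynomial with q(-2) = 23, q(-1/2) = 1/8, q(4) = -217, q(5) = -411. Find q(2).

Evaluate each Lagrange basis at t = 2:
L_0(2) = (5/2)·(-2)·(-3)/[(-3/2)·(-6)·(-7)] = -5/21
L_1(2) = (4)·(-2)·(-3)/[(3/2)·(-9/2)·(-11/2)] = 64/99
L_2(2) = (4)·(5/2)·(-3)/[(6)·(9/2)·(-1)] = 10/9
L_3(2) = (4)·(5/2)·(-2)/[(7)·(11/2)·(1)] = -40/77
Sum: 23·(-5/21) + 1/8·(64/99) + (-217)·(10/9) + (-411)·(-40/77) = -33

-33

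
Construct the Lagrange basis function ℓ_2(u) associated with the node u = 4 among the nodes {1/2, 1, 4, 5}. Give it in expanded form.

ℓ_2(u) = -(2/21)u^3 + (13/21)u^2 - (16/21)u + 5/21

ℓ_2(u) = (u - 1/2)(u - 1)(u - 5) / [(7/2)·(3)·(-1)]
       = (u^3 - (13/2)u^2 + 8u - 5/2) / (-21/2)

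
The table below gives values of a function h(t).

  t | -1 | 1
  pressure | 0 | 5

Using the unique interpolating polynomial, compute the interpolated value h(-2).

-5/2

L_0(-2) = (-3)/[(-2)] = 3/2
L_1(-2) = (-1)/[(2)] = -1/2
Sum: 0 + 5·(-1/2) = -5/2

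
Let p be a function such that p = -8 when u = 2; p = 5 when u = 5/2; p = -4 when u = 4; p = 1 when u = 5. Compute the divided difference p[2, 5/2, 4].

p[2,5/2] = (5 - (-8)) / (5/2 - 2) = 26
p[5/2,4] = (-4 - 5) / (4 - 5/2) = -6
p[2,5/2,4] = (-6 - 26) / (4 - 2) = -16

-16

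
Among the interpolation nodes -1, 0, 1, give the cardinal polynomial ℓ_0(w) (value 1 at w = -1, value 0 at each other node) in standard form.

ℓ_0(w) = w(w - 1) / [(-1)·(-2)]
       = (w^2 - w) / (2)

ℓ_0(w) = (1/2)w^2 - (1/2)w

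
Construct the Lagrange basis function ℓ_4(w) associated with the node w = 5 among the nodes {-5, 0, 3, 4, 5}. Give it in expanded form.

ℓ_4(w) = (w + 5)w(w - 3)(w - 4) / [(10)·(5)·(2)·(1)]
       = (w^4 - 2w^3 - 23w^2 + 60w) / (100)

ℓ_4(w) = (1/100)w^4 - (1/50)w^3 - (23/100)w^2 + (3/5)w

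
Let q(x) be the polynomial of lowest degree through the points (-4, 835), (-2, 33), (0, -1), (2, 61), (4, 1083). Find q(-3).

Evaluate each Lagrange basis at x = -3:
L_0(-3) = (-1)·(-3)·(-5)·(-7)/[(-2)·(-4)·(-6)·(-8)] = 35/128
L_1(-3) = (1)·(-3)·(-5)·(-7)/[(2)·(-2)·(-4)·(-6)] = 35/32
L_2(-3) = (1)·(-1)·(-5)·(-7)/[(4)·(2)·(-2)·(-4)] = -35/64
L_3(-3) = (1)·(-1)·(-3)·(-7)/[(6)·(4)·(2)·(-2)] = 7/32
L_4(-3) = (1)·(-1)·(-3)·(-5)/[(8)·(6)·(4)·(2)] = -5/128
Sum: 835·(35/128) + 33·(35/32) + (-1)·(-35/64) + 61·(7/32) + 1083·(-5/128) = 236

236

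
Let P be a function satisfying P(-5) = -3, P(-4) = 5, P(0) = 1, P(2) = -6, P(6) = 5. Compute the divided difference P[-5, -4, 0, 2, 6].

P[-5,-4] = (5 - (-3)) / (-4 - (-5)) = 8
P[-4,0] = (1 - 5) / (0 - (-4)) = -1
P[0,2] = (-6 - 1) / (2 - 0) = -7/2
P[2,6] = (5 - (-6)) / (6 - 2) = 11/4
P[-5,-4,0] = (-1 - 8) / (0 - (-5)) = -9/5
P[-4,0,2] = (-7/2 - (-1)) / (2 - (-4)) = -5/12
P[0,2,6] = (11/4 - (-7/2)) / (6 - 0) = 25/24
P[-5,-4,0,2] = (-5/12 - (-9/5)) / (2 - (-5)) = 83/420
P[-4,0,2,6] = (25/24 - (-5/12)) / (6 - (-4)) = 7/48
P[-5,-4,0,2,6] = (7/48 - 83/420) / (6 - (-5)) = -29/6160

-29/6160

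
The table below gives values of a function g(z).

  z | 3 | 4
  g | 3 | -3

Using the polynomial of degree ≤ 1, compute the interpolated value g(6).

L_0(6) = (2)/[(-1)] = -2
L_1(6) = (3)/[(1)] = 3
Sum: 3·(-2) + (-3)·(3) = -15

-15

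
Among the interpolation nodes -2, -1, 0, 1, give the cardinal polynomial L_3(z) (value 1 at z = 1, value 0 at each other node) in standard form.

L_3(z) = (z + 2)(z + 1)z / [(3)·(2)·(1)]
       = (z^3 + 3z^2 + 2z) / (6)

L_3(z) = (1/6)z^3 + (1/2)z^2 + (1/3)z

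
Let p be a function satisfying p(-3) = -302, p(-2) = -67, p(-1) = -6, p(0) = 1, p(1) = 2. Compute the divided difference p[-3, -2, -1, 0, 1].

p[-3,-2] = (-67 - (-302)) / (-2 - (-3)) = 235
p[-2,-1] = (-6 - (-67)) / (-1 - (-2)) = 61
p[-1,0] = (1 - (-6)) / (0 - (-1)) = 7
p[0,1] = (2 - 1) / (1 - 0) = 1
p[-3,-2,-1] = (61 - 235) / (-1 - (-3)) = -87
p[-2,-1,0] = (7 - 61) / (0 - (-2)) = -27
p[-1,0,1] = (1 - 7) / (1 - (-1)) = -3
p[-3,-2,-1,0] = (-27 - (-87)) / (0 - (-3)) = 20
p[-2,-1,0,1] = (-3 - (-27)) / (1 - (-2)) = 8
p[-3,-2,-1,0,1] = (8 - 20) / (1 - (-3)) = -3

-3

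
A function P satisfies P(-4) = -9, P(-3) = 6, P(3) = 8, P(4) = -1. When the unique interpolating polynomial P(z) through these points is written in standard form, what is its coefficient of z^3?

2/21

The leading coefficient equals the top divided difference P[-4,-3,3,4].
P[-4,-3] = (6 - (-9)) / (-3 - (-4)) = 15
P[-3,3] = (8 - 6) / (3 - (-3)) = 1/3
P[3,4] = (-1 - 8) / (4 - 3) = -9
P[-4,-3,3] = (1/3 - 15) / (3 - (-4)) = -44/21
P[-3,3,4] = (-9 - 1/3) / (4 - (-3)) = -4/3
P[-4,-3,3,4] = (-4/3 - (-44/21)) / (4 - (-4)) = 2/21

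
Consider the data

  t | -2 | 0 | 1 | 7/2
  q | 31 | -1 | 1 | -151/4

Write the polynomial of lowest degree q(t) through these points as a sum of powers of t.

q(t) = -2t^3 + 4t^2 - 1

L_0(t) = t(t - 1)(t - 7/2) / [-33] = -(1/33)t^3 + (3/22)t^2 - (7/66)t
L_1(t) = (t + 2)(t - 1)(t - 7/2) / [7] = (1/7)t^3 - (5/14)t^2 - (11/14)t + 1
L_2(t) = (t + 2)t(t - 7/2) / [-15/2] = -(2/15)t^3 + (1/5)t^2 + (14/15)t
L_3(t) = (t + 2)t(t - 1) / [385/8] = (8/385)t^3 + (8/385)t^2 - (16/385)t
q(t) = 31·L_0 + (-1)·L_1 + 1·L_2 + (-151/4)·L_3
  31·L_0(t) = -(31/33)t^3 + (93/22)t^2 - (217/66)t
  (-1)·L_1(t) = -(1/7)t^3 + (5/14)t^2 + (11/14)t - 1
  1·L_2(t) = -(2/15)t^3 + (1/5)t^2 + (14/15)t
  (-151/4)·L_3(t) = -(302/385)t^3 - (302/385)t^2 + (604/385)t
Adding term by term: -2t^3 + 4t^2 - 1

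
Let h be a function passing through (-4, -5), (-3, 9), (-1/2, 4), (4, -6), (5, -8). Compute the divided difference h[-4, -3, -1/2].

-32/7

h[-4,-3] = (9 - (-5)) / (-3 - (-4)) = 14
h[-3,-1/2] = (4 - 9) / (-1/2 - (-3)) = -2
h[-4,-3,-1/2] = (-2 - 14) / (-1/2 - (-4)) = -32/7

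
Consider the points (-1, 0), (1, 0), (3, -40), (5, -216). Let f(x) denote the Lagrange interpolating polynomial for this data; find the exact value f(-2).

L_0(-2) = (-3)·(-5)·(-7)/[(-2)·(-4)·(-6)] = 35/16
L_1(-2) = (-1)·(-5)·(-7)/[(2)·(-2)·(-4)] = -35/16
L_2(-2) = (-1)·(-3)·(-7)/[(4)·(2)·(-2)] = 21/16
L_3(-2) = (-1)·(-3)·(-5)/[(6)·(4)·(2)] = -5/16
Sum: 0 + 0 + (-40)·(21/16) + (-216)·(-5/16) = 15

15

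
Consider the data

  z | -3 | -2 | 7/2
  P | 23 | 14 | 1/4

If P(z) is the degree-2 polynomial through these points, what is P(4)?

Using Newton's divided-difference form:
P[-3,-2] = (14 - 23) / (-2 - (-3)) = -9
P[-2,7/2] = (1/4 - 14) / (7/2 - (-2)) = -5/2
P[-3,-2,7/2] = (-5/2 - (-9)) / (7/2 - (-3)) = 1
P(4) = 23 + (-9)·(7) + 1·(7)·(6) = 2

2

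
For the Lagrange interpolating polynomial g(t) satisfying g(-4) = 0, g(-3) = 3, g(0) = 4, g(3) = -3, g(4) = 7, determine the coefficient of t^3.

15/56

L_0(t) = (t + 3)t(t - 3)(t - 4) / [224] = (1/224)t^4 - (1/56)t^3 - (9/224)t^2 + (9/56)t
L_1(t) = (t + 4)t(t - 3)(t - 4) / [-126] = -(1/126)t^4 + (1/42)t^3 + (8/63)t^2 - (8/21)t
L_2(t) = (t + 4)(t + 3)(t - 3)(t - 4) / [144] = (1/144)t^4 - (25/144)t^2 + 1
L_3(t) = (t + 4)(t + 3)t(t - 4) / [-126] = -(1/126)t^4 - (1/42)t^3 + (8/63)t^2 + (8/21)t
L_4(t) = (t + 4)(t + 3)t(t - 3) / [224] = (1/224)t^4 + (1/56)t^3 - (9/224)t^2 - (9/56)t
g(t) = 0·L_0 + 3·L_1 + 4·L_2 + (-3)·L_3 + 7·L_4
Only the coefficient of t^3 is needed; take it from each L_i and combine:
0·(-1/56) + 3·(1/42) + 4·(0) + (-3)·(-1/42) + 7·(1/56) = 15/56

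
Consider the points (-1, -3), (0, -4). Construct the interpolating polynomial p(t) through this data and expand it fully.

Build the Lagrange basis polynomials:
L_0(t) = t / [-1] = -t
L_1(t) = (t + 1) / [1] = t + 1
p(t) = (-3)·L_0 + (-4)·L_1
  (-3)·L_0(t) = 3t
  (-4)·L_1(t) = -4t - 4
Adding term by term: -t - 4

p(t) = -t - 4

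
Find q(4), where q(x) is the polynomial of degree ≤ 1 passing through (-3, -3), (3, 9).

Evaluate each Lagrange basis at x = 4:
L_0(4) = (1)/[(-6)] = -1/6
L_1(4) = (7)/[(6)] = 7/6
Sum: (-3)·(-1/6) + 9·(7/6) = 11

11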